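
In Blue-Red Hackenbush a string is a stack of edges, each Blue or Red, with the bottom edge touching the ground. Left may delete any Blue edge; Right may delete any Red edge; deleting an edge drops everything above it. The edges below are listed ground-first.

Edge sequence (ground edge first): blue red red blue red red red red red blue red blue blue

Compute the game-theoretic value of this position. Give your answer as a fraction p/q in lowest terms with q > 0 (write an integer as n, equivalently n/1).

1047/4096

b: Left { 0 }, Right {  } = simplest 1
br: Left { 0 }, Right { 1 } = simplest 1/2
brr: Left { 0 }, Right { 1/2; 1 } = simplest 1/4
brrb: Left { 0; 1/4 }, Right { 1/2; 1 } = simplest 3/8
brrbr: Left { 0; 1/4 }, Right { 3/8; 1/2; 1 } = simplest 5/16
brrbrr: Left { 0; 1/4 }, Right { 5/16; 3/8; 1/2; 1 } = simplest 9/32
brrbrrr: Left { 0; 1/4 }, Right { 9/32; 5/16; 3/8; 1/2; 1 } = simplest 17/64
brrbrrrr: Left { 0; 1/4 }, Right { 17/64; 9/32; 5/16; 3/8; 1/2; 1 } = simplest 33/128
brrbrrrrr: Left { 0; 1/4 }, Right { 33/128; 17/64; 9/32; 5/16; 3/8; 1/2; 1 } = simplest 65/256
brrbrrrrrb: Left { 0; 1/4; 65/256 }, Right { 33/128; 17/64; 9/32; 5/16; 3/8; 1/2; 1 } = simplest 131/512
brrbrrrrrbr: Left { 0; 1/4; 65/256 }, Right { 131/512; 33/128; 17/64; 9/32; 5/16; 3/8; 1/2; 1 } = simplest 261/1024
brrbrrrrrbrb: Left { 0; 1/4; 65/256; 261/1024 }, Right { 131/512; 33/128; 17/64; 9/32; 5/16; 3/8; 1/2; 1 } = simplest 523/2048
brrbrrrrrbrbb: Left { 0; 1/4; 65/256; 261/1024; 523/2048 }, Right { 131/512; 33/128; 17/64; 9/32; 5/16; 3/8; 1/2; 1 } = simplest 1047/4096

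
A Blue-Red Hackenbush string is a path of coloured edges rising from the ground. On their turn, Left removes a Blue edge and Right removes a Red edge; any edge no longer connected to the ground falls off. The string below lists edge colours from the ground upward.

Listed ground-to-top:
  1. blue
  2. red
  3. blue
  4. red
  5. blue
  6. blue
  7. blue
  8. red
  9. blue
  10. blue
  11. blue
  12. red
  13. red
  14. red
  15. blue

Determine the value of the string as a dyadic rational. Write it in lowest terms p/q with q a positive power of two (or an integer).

step 1: add blue to get b; options L={ 0 } R={  } so 1
step 2: add red to get br; options L={ 0 } R={ 1 } so 1/2
step 3: add blue to get brb; options L={ 0 1/2 } R={ 1 } so 3/4
step 4: add red to get brbr; options L={ 0 1/2 } R={ 3/4 1 } so 5/8
step 5: add blue to get brbrb; options L={ 0 1/2 5/8 } R={ 3/4 1 } so 11/16
step 6: add blue to get brbrbb; options L={ 0 1/2 5/8 11/16 } R={ 3/4 1 } so 23/32
step 7: add blue to get brbrbbb; options L={ 0 1/2 5/8 11/16 23/32 } R={ 3/4 1 } so 47/64
step 8: add red to get brbrbbbr; options L={ 0 1/2 5/8 11/16 23/32 } R={ 47/64 3/4 1 } so 93/128
step 9: add blue to get brbrbbbrb; options L={ 0 1/2 5/8 11/16 23/32 93/128 } R={ 47/64 3/4 1 } so 187/256
step 10: add blue to get brbrbbbrbb; options L={ 0 1/2 5/8 11/16 23/32 93/128 187/256 } R={ 47/64 3/4 1 } so 375/512
step 11: add blue to get brbrbbbrbbb; options L={ 0 1/2 5/8 11/16 23/32 93/128 187/256 375/512 } R={ 47/64 3/4 1 } so 751/1024
step 12: add red to get brbrbbbrbbbr; options L={ 0 1/2 5/8 11/16 23/32 93/128 187/256 375/512 } R={ 751/1024 47/64 3/4 1 } so 1501/2048
step 13: add red to get brbrbbbrbbbrr; options L={ 0 1/2 5/8 11/16 23/32 93/128 187/256 375/512 } R={ 1501/2048 751/1024 47/64 3/4 1 } so 3001/4096
step 14: add red to get brbrbbbrbbbrrr; options L={ 0 1/2 5/8 11/16 23/32 93/128 187/256 375/512 } R={ 3001/4096 1501/2048 751/1024 47/64 3/4 1 } so 6001/8192
step 15: add blue to get brbrbbbrbbbrrrb; options L={ 0 1/2 5/8 11/16 23/32 93/128 187/256 375/512 6001/8192 } R={ 3001/4096 1501/2048 751/1024 47/64 3/4 1 } so 12003/16384

12003/16384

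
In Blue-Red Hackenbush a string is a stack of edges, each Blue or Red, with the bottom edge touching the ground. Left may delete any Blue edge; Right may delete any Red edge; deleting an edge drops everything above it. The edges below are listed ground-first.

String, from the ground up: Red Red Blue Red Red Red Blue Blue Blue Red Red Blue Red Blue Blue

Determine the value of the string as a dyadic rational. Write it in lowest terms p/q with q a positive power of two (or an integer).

R: Left { (no moves) }, Right { 0 } — simplest -1
RR: Left { (no moves) }, Right { -1, 0 } — simplest -2
RRB: Left { -2 }, Right { -1, 0 } — simplest -3/2
RRBR: Left { -2 }, Right { -3/2, -1, 0 } — simplest -7/4
RRBRR: Left { -2 }, Right { -7/4, -3/2, -1, 0 } — simplest -15/8
RRBRRR: Left { -2 }, Right { -15/8, -7/4, -3/2, -1, 0 } — simplest -31/16
RRBRRRB: Left { -2, -31/16 }, Right { -15/8, -7/4, -3/2, -1, 0 } — simplest -61/32
RRBRRRBB: Left { -2, -31/16, -61/32 }, Right { -15/8, -7/4, -3/2, -1, 0 } — simplest -121/64
RRBRRRBBB: Left { -2, -31/16, -61/32, -121/64 }, Right { -15/8, -7/4, -3/2, -1, 0 } — simplest -241/128
RRBRRRBBBR: Left { -2, -31/16, -61/32, -121/64 }, Right { -241/128, -15/8, -7/4, -3/2, -1, 0 } — simplest -483/256
RRBRRRBBBRR: Left { -2, -31/16, -61/32, -121/64 }, Right { -483/256, -241/128, -15/8, -7/4, -3/2, -1, 0 } — simplest -967/512
RRBRRRBBBRRB: Left { -2, -31/16, -61/32, -121/64, -967/512 }, Right { -483/256, -241/128, -15/8, -7/4, -3/2, -1, 0 } — simplest -1933/1024
RRBRRRBBBRRBR: Left { -2, -31/16, -61/32, -121/64, -967/512 }, Right { -1933/1024, -483/256, -241/128, -15/8, -7/4, -3/2, -1, 0 } — simplest -3867/2048
RRBRRRBBBRRBRB: Left { -2, -31/16, -61/32, -121/64, -967/512, -3867/2048 }, Right { -1933/1024, -483/256, -241/128, -15/8, -7/4, -3/2, -1, 0 } — simplest -7733/4096
RRBRRRBBBRRBRBB: Left { -2, -31/16, -61/32, -121/64, -967/512, -3867/2048, -7733/4096 }, Right { -1933/1024, -483/256, -241/128, -15/8, -7/4, -3/2, -1, 0 } — simplest -15465/8192

-15465/8192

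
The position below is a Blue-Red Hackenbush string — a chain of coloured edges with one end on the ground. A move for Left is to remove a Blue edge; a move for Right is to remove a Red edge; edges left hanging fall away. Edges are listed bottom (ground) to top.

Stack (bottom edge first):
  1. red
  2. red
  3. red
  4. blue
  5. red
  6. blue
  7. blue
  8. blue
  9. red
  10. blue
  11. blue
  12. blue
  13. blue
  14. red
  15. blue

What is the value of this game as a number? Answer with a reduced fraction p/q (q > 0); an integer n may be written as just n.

-10373/4096

1 of 15 · r · max L −∞ · min R 0 gives -1
2 of 15 · rr · max L −∞ · min R -1 gives -2
3 of 15 · rrr · max L −∞ · min R -2 gives -3
4 of 15 · rrrb · max L -3 · min R -2 gives -5/2
5 of 15 · rrrbr · max L -3 · min R -5/2 gives -11/4
6 of 15 · rrrbrb · max L -11/4 · min R -5/2 gives -21/8
7 of 15 · rrrbrbb · max L -21/8 · min R -5/2 gives -41/16
8 of 15 · rrrbrbbb · max L -41/16 · min R -5/2 gives -81/32
9 of 15 · rrrbrbbbr · max L -41/16 · min R -81/32 gives -163/64
10 of 15 · rrrbrbbbrb · max L -163/64 · min R -81/32 gives -325/128
11 of 15 · rrrbrbbbrbb · max L -325/128 · min R -81/32 gives -649/256
12 of 15 · rrrbrbbbrbbb · max L -649/256 · min R -81/32 gives -1297/512
13 of 15 · rrrbrbbbrbbbb · max L -1297/512 · min R -81/32 gives -2593/1024
14 of 15 · rrrbrbbbrbbbbr · max L -1297/512 · min R -2593/1024 gives -5187/2048
15 of 15 · rrrbrbbbrbbbbrb · max L -5187/2048 · min R -2593/1024 gives -10373/4096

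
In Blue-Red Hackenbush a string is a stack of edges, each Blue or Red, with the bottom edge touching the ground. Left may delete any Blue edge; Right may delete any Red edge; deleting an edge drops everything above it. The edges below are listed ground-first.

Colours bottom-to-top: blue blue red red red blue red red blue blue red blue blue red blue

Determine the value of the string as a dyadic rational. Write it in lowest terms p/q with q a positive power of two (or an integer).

9435/8192

val_1 [b]  L=[0]  R=[∅]  → 1
val_2 [bb]  L=[0; 1]  R=[∅]  → 2
val_3 [bbr]  L=[0; 1]  R=[2]  → 3/2
val_4 [bbrr]  L=[0; 1]  R=[3/2; 2]  → 5/4
val_5 [bbrrr]  L=[0; 1]  R=[5/4; 3/2; 2]  → 9/8
val_6 [bbrrrb]  L=[0; 1; 9/8]  R=[5/4; 3/2; 2]  → 19/16
val_7 [bbrrrbr]  L=[0; 1; 9/8]  R=[19/16; 5/4; 3/2; 2]  → 37/32
val_8 [bbrrrbrr]  L=[0; 1; 9/8]  R=[37/32; 19/16; 5/4; 3/2; 2]  → 73/64
val_9 [bbrrrbrrb]  L=[0; 1; 9/8; 73/64]  R=[37/32; 19/16; 5/4; 3/2; 2]  → 147/128
val_10 [bbrrrbrrbb]  L=[0; 1; 9/8; 73/64; 147/128]  R=[37/32; 19/16; 5/4; 3/2; 2]  → 295/256
val_11 [bbrrrbrrbbr]  L=[0; 1; 9/8; 73/64; 147/128]  R=[295/256; 37/32; 19/16; 5/4; 3/2; 2]  → 589/512
val_12 [bbrrrbrrbbrb]  L=[0; 1; 9/8; 73/64; 147/128; 589/512]  R=[295/256; 37/32; 19/16; 5/4; 3/2; 2]  → 1179/1024
val_13 [bbrrrbrrbbrbb]  L=[0; 1; 9/8; 73/64; 147/128; 589/512; 1179/1024]  R=[295/256; 37/32; 19/16; 5/4; 3/2; 2]  → 2359/2048
val_14 [bbrrrbrrbbrbbr]  L=[0; 1; 9/8; 73/64; 147/128; 589/512; 1179/1024]  R=[2359/2048; 295/256; 37/32; 19/16; 5/4; 3/2; 2]  → 4717/4096
val_15 [bbrrrbrrbbrbbrb]  L=[0; 1; 9/8; 73/64; 147/128; 589/512; 1179/1024; 4717/4096]  R=[2359/2048; 295/256; 37/32; 19/16; 5/4; 3/2; 2]  → 9435/8192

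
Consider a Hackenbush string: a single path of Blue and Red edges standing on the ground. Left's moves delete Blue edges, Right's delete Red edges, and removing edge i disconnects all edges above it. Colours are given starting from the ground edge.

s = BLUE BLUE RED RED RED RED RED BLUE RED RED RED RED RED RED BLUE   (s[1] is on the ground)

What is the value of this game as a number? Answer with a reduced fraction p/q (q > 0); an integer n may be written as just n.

v_1 [B]  L=[0]  R=[(no moves)]  -> 1
v_2 [BB]  L=[0, 1]  R=[(no moves)]  -> 2
v_3 [BBR]  L=[0, 1]  R=[2]  -> 3/2
v_4 [BBRR]  L=[0, 1]  R=[3/2, 2]  -> 5/4
v_5 [BBRRR]  L=[0, 1]  R=[5/4, 3/2, 2]  -> 9/8
v_6 [BBRRRR]  L=[0, 1]  R=[9/8, 5/4, 3/2, 2]  -> 17/16
v_7 [BBRRRRR]  L=[0, 1]  R=[17/16, 9/8, 5/4, 3/2, 2]  -> 33/32
v_8 [BBRRRRRB]  L=[0, 1, 33/32]  R=[17/16, 9/8, 5/4, 3/2, 2]  -> 67/64
v_9 [BBRRRRRBR]  L=[0, 1, 33/32]  R=[67/64, 17/16, 9/8, 5/4, 3/2, 2]  -> 133/128
v_10 [BBRRRRRBRR]  L=[0, 1, 33/32]  R=[133/128, 67/64, 17/16, 9/8, 5/4, 3/2, 2]  -> 265/256
v_11 [BBRRRRRBRRR]  L=[0, 1, 33/32]  R=[265/256, 133/128, 67/64, 17/16, 9/8, 5/4, 3/2, 2]  -> 529/512
v_12 [BBRRRRRBRRRR]  L=[0, 1, 33/32]  R=[529/512, 265/256, 133/128, 67/64, 17/16, 9/8, 5/4, 3/2, 2]  -> 1057/1024
v_13 [BBRRRRRBRRRRR]  L=[0, 1, 33/32]  R=[1057/1024, 529/512, 265/256, 133/128, 67/64, 17/16, 9/8, 5/4, 3/2, 2]  -> 2113/2048
v_14 [BBRRRRRBRRRRRR]  L=[0, 1, 33/32]  R=[2113/2048, 1057/1024, 529/512, 265/256, 133/128, 67/64, 17/16, 9/8, 5/4, 3/2, 2]  -> 4225/4096
v_15 [BBRRRRRBRRRRRRB]  L=[0, 1, 33/32, 4225/4096]  R=[2113/2048, 1057/1024, 529/512, 265/256, 133/128, 67/64, 17/16, 9/8, 5/4, 3/2, 2]  -> 8451/8192

8451/8192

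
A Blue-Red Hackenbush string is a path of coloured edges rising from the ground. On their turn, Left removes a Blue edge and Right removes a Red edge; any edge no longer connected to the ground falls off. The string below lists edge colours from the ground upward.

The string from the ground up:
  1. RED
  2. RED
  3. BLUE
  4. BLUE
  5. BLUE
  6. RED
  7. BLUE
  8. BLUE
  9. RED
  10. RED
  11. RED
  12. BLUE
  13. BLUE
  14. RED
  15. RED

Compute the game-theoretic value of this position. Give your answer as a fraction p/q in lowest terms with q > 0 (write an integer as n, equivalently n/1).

-9447/8192

1 of 15 · R · max L −∞ · min R 0 => -1
2 of 15 · RR · max L −∞ · min R -1 => -2
3 of 15 · RRB · max L -2 · min R -1 => -3/2
4 of 15 · RRBB · max L -3/2 · min R -1 => -5/4
5 of 15 · RRBBB · max L -5/4 · min R -1 => -9/8
6 of 15 · RRBBBR · max L -5/4 · min R -9/8 => -19/16
7 of 15 · RRBBBRB · max L -19/16 · min R -9/8 => -37/32
8 of 15 · RRBBBRBB · max L -37/32 · min R -9/8 => -73/64
9 of 15 · RRBBBRBBR · max L -37/32 · min R -73/64 => -147/128
10 of 15 · RRBBBRBBRR · max L -37/32 · min R -147/128 => -295/256
11 of 15 · RRBBBRBBRRR · max L -37/32 · min R -295/256 => -591/512
12 of 15 · RRBBBRBBRRRB · max L -591/512 · min R -295/256 => -1181/1024
13 of 15 · RRBBBRBBRRRBB · max L -1181/1024 · min R -295/256 => -2361/2048
14 of 15 · RRBBBRBBRRRBBR · max L -1181/1024 · min R -2361/2048 => -4723/4096
15 of 15 · RRBBBRBBRRRBBRR · max L -1181/1024 · min R -4723/4096 => -9447/8192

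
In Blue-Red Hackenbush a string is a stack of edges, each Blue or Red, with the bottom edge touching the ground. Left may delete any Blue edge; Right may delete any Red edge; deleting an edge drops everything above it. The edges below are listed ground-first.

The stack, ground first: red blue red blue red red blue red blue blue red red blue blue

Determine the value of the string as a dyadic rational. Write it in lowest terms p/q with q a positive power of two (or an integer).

-5785/8192

Prefix values for red blue red blue red red blue red blue blue red red blue blue via {L|R} + simplicity:
edge 1 of 14 (red): { ∅ | 0 } ⇒ -1
edge 2 of 14 (blue): { -1 | 0 } ⇒ -1/2
edge 3 of 14 (red): { -1 | -1/2,0 } ⇒ -3/4
edge 4 of 14 (blue): { -1,-3/4 | -1/2,0 } ⇒ -5/8
edge 5 of 14 (red): { -1,-3/4 | -5/8,-1/2,0 } ⇒ -11/16
edge 6 of 14 (red): { -1,-3/4 | -11/16,-5/8,-1/2,0 } ⇒ -23/32
edge 7 of 14 (blue): { -1,-3/4,-23/32 | -11/16,-5/8,-1/2,0 } ⇒ -45/64
edge 8 of 14 (red): { -1,-3/4,-23/32 | -45/64,-11/16,-5/8,-1/2,0 } ⇒ -91/128
edge 9 of 14 (blue): { -1,-3/4,-23/32,-91/128 | -45/64,-11/16,-5/8,-1/2,0 } ⇒ -181/256
edge 10 of 14 (blue): { -1,-3/4,-23/32,-91/128,-181/256 | -45/64,-11/16,-5/8,-1/2,0 } ⇒ -361/512
edge 11 of 14 (red): { -1,-3/4,-23/32,-91/128,-181/256 | -361/512,-45/64,-11/16,-5/8,-1/2,0 } ⇒ -723/1024
edge 12 of 14 (red): { -1,-3/4,-23/32,-91/128,-181/256 | -723/1024,-361/512,-45/64,-11/16,-5/8,-1/2,0 } ⇒ -1447/2048
edge 13 of 14 (blue): { -1,-3/4,-23/32,-91/128,-181/256,-1447/2048 | -723/1024,-361/512,-45/64,-11/16,-5/8,-1/2,0 } ⇒ -2893/4096
edge 14 of 14 (blue): { -1,-3/4,-23/32,-91/128,-181/256,-1447/2048,-2893/4096 | -723/1024,-361/512,-45/64,-11/16,-5/8,-1/2,0 } ⇒ -5785/8192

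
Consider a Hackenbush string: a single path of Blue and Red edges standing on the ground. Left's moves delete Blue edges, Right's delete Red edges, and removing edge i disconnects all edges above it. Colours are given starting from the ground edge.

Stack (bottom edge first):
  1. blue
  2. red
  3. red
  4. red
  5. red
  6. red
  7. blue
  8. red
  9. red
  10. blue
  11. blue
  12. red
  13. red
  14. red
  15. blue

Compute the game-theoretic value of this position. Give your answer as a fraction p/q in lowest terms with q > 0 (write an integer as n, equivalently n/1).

Build v(s[:k]) for k = 1..15, string s = blue red red red red red blue red red blue blue red red red blue.
step 1: add blue to get b; options L={ 0 } R={ (no moves) } = 1
step 2: add red to get br; options L={ 0 } R={ 1 } = 1/2
step 3: add red to get brr; options L={ 0 } R={ 1/2,1 } = 1/4
step 4: add red to get brrr; options L={ 0 } R={ 1/4,1/2,1 } = 1/8
step 5: add red to get brrrr; options L={ 0 } R={ 1/8,1/4,1/2,1 } = 1/16
step 6: add red to get brrrrr; options L={ 0 } R={ 1/16,1/8,1/4,1/2,1 } = 1/32
step 7: add blue to get brrrrrb; options L={ 0,1/32 } R={ 1/16,1/8,1/4,1/2,1 } = 3/64
step 8: add red to get brrrrrbr; options L={ 0,1/32 } R={ 3/64,1/16,1/8,1/4,1/2,1 } = 5/128
step 9: add red to get brrrrrbrr; options L={ 0,1/32 } R={ 5/128,3/64,1/16,1/8,1/4,1/2,1 } = 9/256
step 10: add blue to get brrrrrbrrb; options L={ 0,1/32,9/256 } R={ 5/128,3/64,1/16,1/8,1/4,1/2,1 } = 19/512
step 11: add blue to get brrrrrbrrbb; options L={ 0,1/32,9/256,19/512 } R={ 5/128,3/64,1/16,1/8,1/4,1/2,1 } = 39/1024
step 12: add red to get brrrrrbrrbbr; options L={ 0,1/32,9/256,19/512 } R={ 39/1024,5/128,3/64,1/16,1/8,1/4,1/2,1 } = 77/2048
step 13: add red to get brrrrrbrrbbrr; options L={ 0,1/32,9/256,19/512 } R={ 77/2048,39/1024,5/128,3/64,1/16,1/8,1/4,1/2,1 } = 153/4096
step 14: add red to get brrrrrbrrbbrrr; options L={ 0,1/32,9/256,19/512 } R={ 153/4096,77/2048,39/1024,5/128,3/64,1/16,1/8,1/4,1/2,1 } = 305/8192
step 15: add blue to get brrrrrbrrbbrrrb; options L={ 0,1/32,9/256,19/512,305/8192 } R={ 153/4096,77/2048,39/1024,5/128,3/64,1/16,1/8,1/4,1/2,1 } = 611/16384

611/16384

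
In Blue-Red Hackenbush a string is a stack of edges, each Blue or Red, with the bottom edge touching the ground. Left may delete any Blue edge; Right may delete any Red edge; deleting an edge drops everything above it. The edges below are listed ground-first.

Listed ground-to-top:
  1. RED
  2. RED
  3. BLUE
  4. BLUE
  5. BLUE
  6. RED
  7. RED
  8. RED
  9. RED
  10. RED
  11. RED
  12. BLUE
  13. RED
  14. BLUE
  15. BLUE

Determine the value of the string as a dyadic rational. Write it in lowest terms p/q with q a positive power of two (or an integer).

-10217/8192

step 1: add RED to get R; options L={ ∅ } R={ 0 } so -1
step 2: add RED to get RR; options L={ ∅ } R={ -1,0 } so -2
step 3: add BLUE to get RRB; options L={ -2 } R={ -1,0 } so -3/2
step 4: add BLUE to get RRBB; options L={ -2,-3/2 } R={ -1,0 } so -5/4
step 5: add BLUE to get RRBBB; options L={ -2,-3/2,-5/4 } R={ -1,0 } so -9/8
step 6: add RED to get RRBBBR; options L={ -2,-3/2,-5/4 } R={ -9/8,-1,0 } so -19/16
step 7: add RED to get RRBBBRR; options L={ -2,-3/2,-5/4 } R={ -19/16,-9/8,-1,0 } so -39/32
step 8: add RED to get RRBBBRRR; options L={ -2,-3/2,-5/4 } R={ -39/32,-19/16,-9/8,-1,0 } so -79/64
step 9: add RED to get RRBBBRRRR; options L={ -2,-3/2,-5/4 } R={ -79/64,-39/32,-19/16,-9/8,-1,0 } so -159/128
step 10: add RED to get RRBBBRRRRR; options L={ -2,-3/2,-5/4 } R={ -159/128,-79/64,-39/32,-19/16,-9/8,-1,0 } so -319/256
step 11: add RED to get RRBBBRRRRRR; options L={ -2,-3/2,-5/4 } R={ -319/256,-159/128,-79/64,-39/32,-19/16,-9/8,-1,0 } so -639/512
step 12: add BLUE to get RRBBBRRRRRRB; options L={ -2,-3/2,-5/4,-639/512 } R={ -319/256,-159/128,-79/64,-39/32,-19/16,-9/8,-1,0 } so -1277/1024
step 13: add RED to get RRBBBRRRRRRBR; options L={ -2,-3/2,-5/4,-639/512 } R={ -1277/1024,-319/256,-159/128,-79/64,-39/32,-19/16,-9/8,-1,0 } so -2555/2048
step 14: add BLUE to get RRBBBRRRRRRBRB; options L={ -2,-3/2,-5/4,-639/512,-2555/2048 } R={ -1277/1024,-319/256,-159/128,-79/64,-39/32,-19/16,-9/8,-1,0 } so -5109/4096
step 15: add BLUE to get RRBBBRRRRRRBRBB; options L={ -2,-3/2,-5/4,-639/512,-2555/2048,-5109/4096 } R={ -1277/1024,-319/256,-159/128,-79/64,-39/32,-19/16,-9/8,-1,0 } so -10217/8192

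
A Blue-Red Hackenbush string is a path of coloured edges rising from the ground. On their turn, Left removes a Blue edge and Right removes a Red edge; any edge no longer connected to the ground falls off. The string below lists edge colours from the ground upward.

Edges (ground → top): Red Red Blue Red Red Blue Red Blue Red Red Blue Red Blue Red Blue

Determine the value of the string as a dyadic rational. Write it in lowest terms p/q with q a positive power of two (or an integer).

-15061/8192

Prefix values for Red Red Blue Red Red Blue Red Blue Red Red Blue Red Blue Red Blue via {L|R} + simplicity:
step 1: add Red to get R; options L={ (no moves) } R={ 0 } = -1
step 2: add Red to get RR; options L={ (no moves) } R={ -1 0 } = -2
step 3: add Blue to get RRB; options L={ -2 } R={ -1 0 } = -3/2
step 4: add Red to get RRBR; options L={ -2 } R={ -3/2 -1 0 } = -7/4
step 5: add Red to get RRBRR; options L={ -2 } R={ -7/4 -3/2 -1 0 } = -15/8
step 6: add Blue to get RRBRRB; options L={ -2 -15/8 } R={ -7/4 -3/2 -1 0 } = -29/16
step 7: add Red to get RRBRRBR; options L={ -2 -15/8 } R={ -29/16 -7/4 -3/2 -1 0 } = -59/32
step 8: add Blue to get RRBRRBRB; options L={ -2 -15/8 -59/32 } R={ -29/16 -7/4 -3/2 -1 0 } = -117/64
step 9: add Red to get RRBRRBRBR; options L={ -2 -15/8 -59/32 } R={ -117/64 -29/16 -7/4 -3/2 -1 0 } = -235/128
step 10: add Red to get RRBRRBRBRR; options L={ -2 -15/8 -59/32 } R={ -235/128 -117/64 -29/16 -7/4 -3/2 -1 0 } = -471/256
step 11: add Blue to get RRBRRBRBRRB; options L={ -2 -15/8 -59/32 -471/256 } R={ -235/128 -117/64 -29/16 -7/4 -3/2 -1 0 } = -941/512
step 12: add Red to get RRBRRBRBRRBR; options L={ -2 -15/8 -59/32 -471/256 } R={ -941/512 -235/128 -117/64 -29/16 -7/4 -3/2 -1 0 } = -1883/1024
step 13: add Blue to get RRBRRBRBRRBRB; options L={ -2 -15/8 -59/32 -471/256 -1883/1024 } R={ -941/512 -235/128 -117/64 -29/16 -7/4 -3/2 -1 0 } = -3765/2048
step 14: add Red to get RRBRRBRBRRBRBR; options L={ -2 -15/8 -59/32 -471/256 -1883/1024 } R={ -3765/2048 -941/512 -235/128 -117/64 -29/16 -7/4 -3/2 -1 0 } = -7531/4096
step 15: add Blue to get RRBRRBRBRRBRBRB; options L={ -2 -15/8 -59/32 -471/256 -1883/1024 -7531/4096 } R={ -3765/2048 -941/512 -235/128 -117/64 -29/16 -7/4 -3/2 -1 0 } = -15061/8192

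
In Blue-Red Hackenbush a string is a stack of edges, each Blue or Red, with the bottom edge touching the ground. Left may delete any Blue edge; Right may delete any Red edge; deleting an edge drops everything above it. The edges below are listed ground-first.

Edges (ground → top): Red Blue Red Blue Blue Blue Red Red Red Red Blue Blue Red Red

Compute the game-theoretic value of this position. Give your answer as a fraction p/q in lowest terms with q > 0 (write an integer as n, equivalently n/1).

1 of 14 · R · max L −∞ · min R 0 → -1
2 of 14 · RB · max L -1 · min R 0 → -1/2
3 of 14 · RBR · max L -1 · min R -1/2 → -3/4
4 of 14 · RBRB · max L -3/4 · min R -1/2 → -5/8
5 of 14 · RBRBB · max L -5/8 · min R -1/2 → -9/16
6 of 14 · RBRBBB · max L -9/16 · min R -1/2 → -17/32
7 of 14 · RBRBBBR · max L -9/16 · min R -17/32 → -35/64
8 of 14 · RBRBBBRR · max L -9/16 · min R -35/64 → -71/128
9 of 14 · RBRBBBRRR · max L -9/16 · min R -71/128 → -143/256
10 of 14 · RBRBBBRRRR · max L -9/16 · min R -143/256 → -287/512
11 of 14 · RBRBBBRRRRB · max L -287/512 · min R -143/256 → -573/1024
12 of 14 · RBRBBBRRRRBB · max L -573/1024 · min R -143/256 → -1145/2048
13 of 14 · RBRBBBRRRRBBR · max L -573/1024 · min R -1145/2048 → -2291/4096
14 of 14 · RBRBBBRRRRBBRR · max L -573/1024 · min R -2291/4096 → -4583/8192

-4583/8192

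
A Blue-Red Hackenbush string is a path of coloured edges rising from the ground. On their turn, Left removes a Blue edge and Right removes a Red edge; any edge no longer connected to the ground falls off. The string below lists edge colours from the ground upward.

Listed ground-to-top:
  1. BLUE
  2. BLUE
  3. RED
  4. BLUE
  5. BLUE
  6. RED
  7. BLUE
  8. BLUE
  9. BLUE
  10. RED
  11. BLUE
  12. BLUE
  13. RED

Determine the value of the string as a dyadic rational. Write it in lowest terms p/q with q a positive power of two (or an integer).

3821/2048

Prefix values for BLUE BLUE RED BLUE BLUE RED BLUE BLUE BLUE RED BLUE BLUE RED via {L|R} + simplicity:
B: Left { 0 }, Right {  } so simplest 1
BB: Left { 0,1 }, Right {  } so simplest 2
BBR: Left { 0,1 }, Right { 2 } so simplest 3/2
BBRB: Left { 0,1,3/2 }, Right { 2 } so simplest 7/4
BBRBB: Left { 0,1,3/2,7/4 }, Right { 2 } so simplest 15/8
BBRBBR: Left { 0,1,3/2,7/4 }, Right { 15/8,2 } so simplest 29/16
BBRBBRB: Left { 0,1,3/2,7/4,29/16 }, Right { 15/8,2 } so simplest 59/32
BBRBBRBB: Left { 0,1,3/2,7/4,29/16,59/32 }, Right { 15/8,2 } so simplest 119/64
BBRBBRBBB: Left { 0,1,3/2,7/4,29/16,59/32,119/64 }, Right { 15/8,2 } so simplest 239/128
BBRBBRBBBR: Left { 0,1,3/2,7/4,29/16,59/32,119/64 }, Right { 239/128,15/8,2 } so simplest 477/256
BBRBBRBBBRB: Left { 0,1,3/2,7/4,29/16,59/32,119/64,477/256 }, Right { 239/128,15/8,2 } so simplest 955/512
BBRBBRBBBRBB: Left { 0,1,3/2,7/4,29/16,59/32,119/64,477/256,955/512 }, Right { 239/128,15/8,2 } so simplest 1911/1024
BBRBBRBBBRBBR: Left { 0,1,3/2,7/4,29/16,59/32,119/64,477/256,955/512 }, Right { 1911/1024,239/128,15/8,2 } so simplest 3821/2048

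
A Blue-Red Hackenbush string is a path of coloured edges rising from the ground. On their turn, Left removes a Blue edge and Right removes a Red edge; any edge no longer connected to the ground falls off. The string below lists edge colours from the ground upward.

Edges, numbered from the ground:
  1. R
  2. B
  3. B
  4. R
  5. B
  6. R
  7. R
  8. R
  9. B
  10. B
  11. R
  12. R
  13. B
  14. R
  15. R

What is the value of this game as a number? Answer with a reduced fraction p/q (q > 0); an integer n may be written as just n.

-5943/16384

edge 1 of 15 (R): { (no moves) | 0 } -> -1
edge 2 of 15 (B): { -1 | 0 } -> -1/2
edge 3 of 15 (B): { -1 -1/2 | 0 } -> -1/4
edge 4 of 15 (R): { -1 -1/2 | -1/4 0 } -> -3/8
edge 5 of 15 (B): { -1 -1/2 -3/8 | -1/4 0 } -> -5/16
edge 6 of 15 (R): { -1 -1/2 -3/8 | -5/16 -1/4 0 } -> -11/32
edge 7 of 15 (R): { -1 -1/2 -3/8 | -11/32 -5/16 -1/4 0 } -> -23/64
edge 8 of 15 (R): { -1 -1/2 -3/8 | -23/64 -11/32 -5/16 -1/4 0 } -> -47/128
edge 9 of 15 (B): { -1 -1/2 -3/8 -47/128 | -23/64 -11/32 -5/16 -1/4 0 } -> -93/256
edge 10 of 15 (B): { -1 -1/2 -3/8 -47/128 -93/256 | -23/64 -11/32 -5/16 -1/4 0 } -> -185/512
edge 11 of 15 (R): { -1 -1/2 -3/8 -47/128 -93/256 | -185/512 -23/64 -11/32 -5/16 -1/4 0 } -> -371/1024
edge 12 of 15 (R): { -1 -1/2 -3/8 -47/128 -93/256 | -371/1024 -185/512 -23/64 -11/32 -5/16 -1/4 0 } -> -743/2048
edge 13 of 15 (B): { -1 -1/2 -3/8 -47/128 -93/256 -743/2048 | -371/1024 -185/512 -23/64 -11/32 -5/16 -1/4 0 } -> -1485/4096
edge 14 of 15 (R): { -1 -1/2 -3/8 -47/128 -93/256 -743/2048 | -1485/4096 -371/1024 -185/512 -23/64 -11/32 -5/16 -1/4 0 } -> -2971/8192
edge 15 of 15 (R): { -1 -1/2 -3/8 -47/128 -93/256 -743/2048 | -2971/8192 -1485/4096 -371/1024 -185/512 -23/64 -11/32 -5/16 -1/4 0 } -> -5943/16384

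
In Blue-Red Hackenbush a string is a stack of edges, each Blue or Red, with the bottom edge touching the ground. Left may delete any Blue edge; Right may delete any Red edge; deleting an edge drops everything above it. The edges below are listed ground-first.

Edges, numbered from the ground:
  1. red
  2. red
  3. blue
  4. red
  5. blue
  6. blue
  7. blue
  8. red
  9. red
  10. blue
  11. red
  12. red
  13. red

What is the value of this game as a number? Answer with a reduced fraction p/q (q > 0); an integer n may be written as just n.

-3183/2048

Recurse on prefixes of the 13-edge string red red blue red blue blue blue red red blue red red red:
1 of 13 · r · max L −∞ · min R 0 → -1
2 of 13 · rr · max L −∞ · min R -1 → -2
3 of 13 · rrb · max L -2 · min R -1 → -3/2
4 of 13 · rrbr · max L -2 · min R -3/2 → -7/4
5 of 13 · rrbrb · max L -7/4 · min R -3/2 → -13/8
6 of 13 · rrbrbb · max L -13/8 · min R -3/2 → -25/16
7 of 13 · rrbrbbb · max L -25/16 · min R -3/2 → -49/32
8 of 13 · rrbrbbbr · max L -25/16 · min R -49/32 → -99/64
9 of 13 · rrbrbbbrr · max L -25/16 · min R -99/64 → -199/128
10 of 13 · rrbrbbbrrb · max L -199/128 · min R -99/64 → -397/256
11 of 13 · rrbrbbbrrbr · max L -199/128 · min R -397/256 → -795/512
12 of 13 · rrbrbbbrrbrr · max L -199/128 · min R -795/512 → -1591/1024
13 of 13 · rrbrbbbrrbrrr · max L -199/128 · min R -1591/1024 → -3183/2048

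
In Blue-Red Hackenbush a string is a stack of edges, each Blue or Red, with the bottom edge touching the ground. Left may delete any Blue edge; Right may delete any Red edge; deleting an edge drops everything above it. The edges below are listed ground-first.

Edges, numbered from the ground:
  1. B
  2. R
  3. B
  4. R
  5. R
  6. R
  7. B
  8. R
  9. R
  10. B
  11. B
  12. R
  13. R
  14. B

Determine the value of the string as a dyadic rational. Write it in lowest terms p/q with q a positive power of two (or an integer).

Prefix values for B R B R R R B R R B B R R B via {L|R} + simplicity:
edge 1 of 14 (B): { 0 | none } gives 1
edge 2 of 14 (R): { 0 | 1 } gives 1/2
edge 3 of 14 (B): { 0, 1/2 | 1 } gives 3/4
edge 4 of 14 (R): { 0, 1/2 | 3/4, 1 } gives 5/8
edge 5 of 14 (R): { 0, 1/2 | 5/8, 3/4, 1 } gives 9/16
edge 6 of 14 (R): { 0, 1/2 | 9/16, 5/8, 3/4, 1 } gives 17/32
edge 7 of 14 (B): { 0, 1/2, 17/32 | 9/16, 5/8, 3/4, 1 } gives 35/64
edge 8 of 14 (R): { 0, 1/2, 17/32 | 35/64, 9/16, 5/8, 3/4, 1 } gives 69/128
edge 9 of 14 (R): { 0, 1/2, 17/32 | 69/128, 35/64, 9/16, 5/8, 3/4, 1 } gives 137/256
edge 10 of 14 (B): { 0, 1/2, 17/32, 137/256 | 69/128, 35/64, 9/16, 5/8, 3/4, 1 } gives 275/512
edge 11 of 14 (B): { 0, 1/2, 17/32, 137/256, 275/512 | 69/128, 35/64, 9/16, 5/8, 3/4, 1 } gives 551/1024
edge 12 of 14 (R): { 0, 1/2, 17/32, 137/256, 275/512 | 551/1024, 69/128, 35/64, 9/16, 5/8, 3/4, 1 } gives 1101/2048
edge 13 of 14 (R): { 0, 1/2, 17/32, 137/256, 275/512 | 1101/2048, 551/1024, 69/128, 35/64, 9/16, 5/8, 3/4, 1 } gives 2201/4096
edge 14 of 14 (B): { 0, 1/2, 17/32, 137/256, 275/512, 2201/4096 | 1101/2048, 551/1024, 69/128, 35/64, 9/16, 5/8, 3/4, 1 } gives 4403/8192

4403/8192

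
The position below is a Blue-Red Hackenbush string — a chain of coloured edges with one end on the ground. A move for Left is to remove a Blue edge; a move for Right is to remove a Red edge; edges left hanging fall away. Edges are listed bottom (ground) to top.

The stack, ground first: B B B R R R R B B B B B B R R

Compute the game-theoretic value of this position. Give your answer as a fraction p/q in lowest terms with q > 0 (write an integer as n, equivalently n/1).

8697/4096

Recurse on prefixes of the 15-edge string B B B R R R R B B B B B B R R:
G(B) = { 0 |  } gives 1
G(BB) = { 0, 1 |  } gives 2
G(BBB) = { 0, 1, 2 |  } gives 3
G(BBBR) = { 0, 1, 2 | 3 } gives 5/2
G(BBBRR) = { 0, 1, 2 | 5/2, 3 } gives 9/4
G(BBBRRR) = { 0, 1, 2 | 9/4, 5/2, 3 } gives 17/8
G(BBBRRRR) = { 0, 1, 2 | 17/8, 9/4, 5/2, 3 } gives 33/16
G(BBBRRRRB) = { 0, 1, 2, 33/16 | 17/8, 9/4, 5/2, 3 } gives 67/32
G(BBBRRRRBB) = { 0, 1, 2, 33/16, 67/32 | 17/8, 9/4, 5/2, 3 } gives 135/64
G(BBBRRRRBBB) = { 0, 1, 2, 33/16, 67/32, 135/64 | 17/8, 9/4, 5/2, 3 } gives 271/128
G(BBBRRRRBBBB) = { 0, 1, 2, 33/16, 67/32, 135/64, 271/128 | 17/8, 9/4, 5/2, 3 } gives 543/256
G(BBBRRRRBBBBB) = { 0, 1, 2, 33/16, 67/32, 135/64, 271/128, 543/256 | 17/8, 9/4, 5/2, 3 } gives 1087/512
G(BBBRRRRBBBBBB) = { 0, 1, 2, 33/16, 67/32, 135/64, 271/128, 543/256, 1087/512 | 17/8, 9/4, 5/2, 3 } gives 2175/1024
G(BBBRRRRBBBBBBR) = { 0, 1, 2, 33/16, 67/32, 135/64, 271/128, 543/256, 1087/512 | 2175/1024, 17/8, 9/4, 5/2, 3 } gives 4349/2048
G(BBBRRRRBBBBBBRR) = { 0, 1, 2, 33/16, 67/32, 135/64, 271/128, 543/256, 1087/512 | 4349/2048, 2175/1024, 17/8, 9/4, 5/2, 3 } gives 8697/4096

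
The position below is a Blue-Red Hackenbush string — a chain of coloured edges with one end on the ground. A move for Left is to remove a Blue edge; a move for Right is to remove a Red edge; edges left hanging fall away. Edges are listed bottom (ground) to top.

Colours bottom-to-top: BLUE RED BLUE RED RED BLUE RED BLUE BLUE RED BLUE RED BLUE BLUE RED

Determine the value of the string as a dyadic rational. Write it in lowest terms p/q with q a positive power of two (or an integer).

Recurse on prefixes of the 15-edge string BLUE RED BLUE RED RED BLUE RED BLUE BLUE RED BLUE RED BLUE BLUE RED:
B: Left { 0 }, Right { none } so simplest 1
BR: Left { 0 }, Right { 1 } so simplest 1/2
BRB: Left { 0 1/2 }, Right { 1 } so simplest 3/4
BRBR: Left { 0 1/2 }, Right { 3/4 1 } so simplest 5/8
BRBRR: Left { 0 1/2 }, Right { 5/8 3/4 1 } so simplest 9/16
BRBRRB: Left { 0 1/2 9/16 }, Right { 5/8 3/4 1 } so simplest 19/32
BRBRRBR: Left { 0 1/2 9/16 }, Right { 19/32 5/8 3/4 1 } so simplest 37/64
BRBRRBRB: Left { 0 1/2 9/16 37/64 }, Right { 19/32 5/8 3/4 1 } so simplest 75/128
BRBRRBRBB: Left { 0 1/2 9/16 37/64 75/128 }, Right { 19/32 5/8 3/4 1 } so simplest 151/256
BRBRRBRBBR: Left { 0 1/2 9/16 37/64 75/128 }, Right { 151/256 19/32 5/8 3/4 1 } so simplest 301/512
BRBRRBRBBRB: Left { 0 1/2 9/16 37/64 75/128 301/512 }, Right { 151/256 19/32 5/8 3/4 1 } so simplest 603/1024
BRBRRBRBBRBR: Left { 0 1/2 9/16 37/64 75/128 301/512 }, Right { 603/1024 151/256 19/32 5/8 3/4 1 } so simplest 1205/2048
BRBRRBRBBRBRB: Left { 0 1/2 9/16 37/64 75/128 301/512 1205/2048 }, Right { 603/1024 151/256 19/32 5/8 3/4 1 } so simplest 2411/4096
BRBRRBRBBRBRBB: Left { 0 1/2 9/16 37/64 75/128 301/512 1205/2048 2411/4096 }, Right { 603/1024 151/256 19/32 5/8 3/4 1 } so simplest 4823/8192
BRBRRBRBBRBRBBR: Left { 0 1/2 9/16 37/64 75/128 301/512 1205/2048 2411/4096 }, Right { 4823/8192 603/1024 151/256 19/32 5/8 3/4 1 } so simplest 9645/16384

9645/16384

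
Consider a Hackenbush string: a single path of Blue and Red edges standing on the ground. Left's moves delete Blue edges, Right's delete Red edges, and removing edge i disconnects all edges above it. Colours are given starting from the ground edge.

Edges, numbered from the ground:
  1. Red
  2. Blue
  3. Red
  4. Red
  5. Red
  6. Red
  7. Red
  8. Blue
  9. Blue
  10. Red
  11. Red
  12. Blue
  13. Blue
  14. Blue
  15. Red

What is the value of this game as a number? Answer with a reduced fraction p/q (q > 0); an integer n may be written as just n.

val(R) = { ∅ | 0 } gives -1
val(RB) = { -1 | 0 } gives -1/2
val(RBR) = { -1 | -1/2, 0 } gives -3/4
val(RBRR) = { -1 | -3/4, -1/2, 0 } gives -7/8
val(RBRRR) = { -1 | -7/8, -3/4, -1/2, 0 } gives -15/16
val(RBRRRR) = { -1 | -15/16, -7/8, -3/4, -1/2, 0 } gives -31/32
val(RBRRRRR) = { -1 | -31/32, -15/16, -7/8, -3/4, -1/2, 0 } gives -63/64
val(RBRRRRRB) = { -1, -63/64 | -31/32, -15/16, -7/8, -3/4, -1/2, 0 } gives -125/128
val(RBRRRRRBB) = { -1, -63/64, -125/128 | -31/32, -15/16, -7/8, -3/4, -1/2, 0 } gives -249/256
val(RBRRRRRBBR) = { -1, -63/64, -125/128 | -249/256, -31/32, -15/16, -7/8, -3/4, -1/2, 0 } gives -499/512
val(RBRRRRRBBRR) = { -1, -63/64, -125/128 | -499/512, -249/256, -31/32, -15/16, -7/8, -3/4, -1/2, 0 } gives -999/1024
val(RBRRRRRBBRRB) = { -1, -63/64, -125/128, -999/1024 | -499/512, -249/256, -31/32, -15/16, -7/8, -3/4, -1/2, 0 } gives -1997/2048
val(RBRRRRRBBRRBB) = { -1, -63/64, -125/128, -999/1024, -1997/2048 | -499/512, -249/256, -31/32, -15/16, -7/8, -3/4, -1/2, 0 } gives -3993/4096
val(RBRRRRRBBRRBBB) = { -1, -63/64, -125/128, -999/1024, -1997/2048, -3993/4096 | -499/512, -249/256, -31/32, -15/16, -7/8, -3/4, -1/2, 0 } gives -7985/8192
val(RBRRRRRBBRRBBBR) = { -1, -63/64, -125/128, -999/1024, -1997/2048, -3993/4096 | -7985/8192, -499/512, -249/256, -31/32, -15/16, -7/8, -3/4, -1/2, 0 } gives -15971/16384

-15971/16384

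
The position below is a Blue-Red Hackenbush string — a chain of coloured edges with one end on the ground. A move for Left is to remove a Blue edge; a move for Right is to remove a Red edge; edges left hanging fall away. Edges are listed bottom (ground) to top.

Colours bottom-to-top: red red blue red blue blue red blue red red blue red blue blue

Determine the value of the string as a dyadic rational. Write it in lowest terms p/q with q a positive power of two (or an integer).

-6505/4096

r: Left { none }, Right { 0 } → simplest -1
rr: Left { none }, Right { -1; 0 } → simplest -2
rrb: Left { -2 }, Right { -1; 0 } → simplest -3/2
rrbr: Left { -2 }, Right { -3/2; -1; 0 } → simplest -7/4
rrbrb: Left { -2; -7/4 }, Right { -3/2; -1; 0 } → simplest -13/8
rrbrbb: Left { -2; -7/4; -13/8 }, Right { -3/2; -1; 0 } → simplest -25/16
rrbrbbr: Left { -2; -7/4; -13/8 }, Right { -25/16; -3/2; -1; 0 } → simplest -51/32
rrbrbbrb: Left { -2; -7/4; -13/8; -51/32 }, Right { -25/16; -3/2; -1; 0 } → simplest -101/64
rrbrbbrbr: Left { -2; -7/4; -13/8; -51/32 }, Right { -101/64; -25/16; -3/2; -1; 0 } → simplest -203/128
rrbrbbrbrr: Left { -2; -7/4; -13/8; -51/32 }, Right { -203/128; -101/64; -25/16; -3/2; -1; 0 } → simplest -407/256
rrbrbbrbrrb: Left { -2; -7/4; -13/8; -51/32; -407/256 }, Right { -203/128; -101/64; -25/16; -3/2; -1; 0 } → simplest -813/512
rrbrbbrbrrbr: Left { -2; -7/4; -13/8; -51/32; -407/256 }, Right { -813/512; -203/128; -101/64; -25/16; -3/2; -1; 0 } → simplest -1627/1024
rrbrbbrbrrbrb: Left { -2; -7/4; -13/8; -51/32; -407/256; -1627/1024 }, Right { -813/512; -203/128; -101/64; -25/16; -3/2; -1; 0 } → simplest -3253/2048
rrbrbbrbrrbrbb: Left { -2; -7/4; -13/8; -51/32; -407/256; -1627/1024; -3253/2048 }, Right { -813/512; -203/128; -101/64; -25/16; -3/2; -1; 0 } → simplest -6505/4096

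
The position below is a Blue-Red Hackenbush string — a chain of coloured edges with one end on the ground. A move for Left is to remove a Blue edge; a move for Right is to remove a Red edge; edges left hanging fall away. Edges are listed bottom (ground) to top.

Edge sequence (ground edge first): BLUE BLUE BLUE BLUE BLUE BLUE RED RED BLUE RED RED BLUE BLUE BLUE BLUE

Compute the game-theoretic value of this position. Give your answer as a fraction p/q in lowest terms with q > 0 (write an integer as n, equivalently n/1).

2719/512

Recurse on prefixes of the 15-edge string BLUE BLUE BLUE BLUE BLUE BLUE RED RED BLUE RED RED BLUE BLUE BLUE BLUE:
step 1: add BLUE to get B; options L={ 0 } R={ — } => 1
step 2: add BLUE to get BB; options L={ 0,1 } R={ — } => 2
step 3: add BLUE to get BBB; options L={ 0,1,2 } R={ — } => 3
step 4: add BLUE to get BBBB; options L={ 0,1,2,3 } R={ — } => 4
step 5: add BLUE to get BBBBB; options L={ 0,1,2,3,4 } R={ — } => 5
step 6: add BLUE to get BBBBBB; options L={ 0,1,2,3,4,5 } R={ — } => 6
step 7: add RED to get BBBBBBR; options L={ 0,1,2,3,4,5 } R={ 6 } => 11/2
step 8: add RED to get BBBBBBRR; options L={ 0,1,2,3,4,5 } R={ 11/2,6 } => 21/4
step 9: add BLUE to get BBBBBBRRB; options L={ 0,1,2,3,4,5,21/4 } R={ 11/2,6 } => 43/8
step 10: add RED to get BBBBBBRRBR; options L={ 0,1,2,3,4,5,21/4 } R={ 43/8,11/2,6 } => 85/16
step 11: add RED to get BBBBBBRRBRR; options L={ 0,1,2,3,4,5,21/4 } R={ 85/16,43/8,11/2,6 } => 169/32
step 12: add BLUE to get BBBBBBRRBRRB; options L={ 0,1,2,3,4,5,21/4,169/32 } R={ 85/16,43/8,11/2,6 } => 339/64
step 13: add BLUE to get BBBBBBRRBRRBB; options L={ 0,1,2,3,4,5,21/4,169/32,339/64 } R={ 85/16,43/8,11/2,6 } => 679/128
step 14: add BLUE to get BBBBBBRRBRRBBB; options L={ 0,1,2,3,4,5,21/4,169/32,339/64,679/128 } R={ 85/16,43/8,11/2,6 } => 1359/256
step 15: add BLUE to get BBBBBBRRBRRBBBB; options L={ 0,1,2,3,4,5,21/4,169/32,339/64,679/128,1359/256 } R={ 85/16,43/8,11/2,6 } => 2719/512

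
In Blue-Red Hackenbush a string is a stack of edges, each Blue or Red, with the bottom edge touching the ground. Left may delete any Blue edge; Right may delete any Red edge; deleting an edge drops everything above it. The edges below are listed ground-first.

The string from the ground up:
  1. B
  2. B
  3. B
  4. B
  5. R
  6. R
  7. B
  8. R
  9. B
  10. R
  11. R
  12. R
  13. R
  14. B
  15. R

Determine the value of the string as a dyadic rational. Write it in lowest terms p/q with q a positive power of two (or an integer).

6789/2048

B: Left { 0 }, Right { none } gives simplest 1
BB: Left { 0, 1 }, Right { none } gives simplest 2
BBB: Left { 0, 1, 2 }, Right { none } gives simplest 3
BBBB: Left { 0, 1, 2, 3 }, Right { none } gives simplest 4
BBBBR: Left { 0, 1, 2, 3 }, Right { 4 } gives simplest 7/2
BBBBRR: Left { 0, 1, 2, 3 }, Right { 7/2, 4 } gives simplest 13/4
BBBBRRB: Left { 0, 1, 2, 3, 13/4 }, Right { 7/2, 4 } gives simplest 27/8
BBBBRRBR: Left { 0, 1, 2, 3, 13/4 }, Right { 27/8, 7/2, 4 } gives simplest 53/16
BBBBRRBRB: Left { 0, 1, 2, 3, 13/4, 53/16 }, Right { 27/8, 7/2, 4 } gives simplest 107/32
BBBBRRBRBR: Left { 0, 1, 2, 3, 13/4, 53/16 }, Right { 107/32, 27/8, 7/2, 4 } gives simplest 213/64
BBBBRRBRBRR: Left { 0, 1, 2, 3, 13/4, 53/16 }, Right { 213/64, 107/32, 27/8, 7/2, 4 } gives simplest 425/128
BBBBRRBRBRRR: Left { 0, 1, 2, 3, 13/4, 53/16 }, Right { 425/128, 213/64, 107/32, 27/8, 7/2, 4 } gives simplest 849/256
BBBBRRBRBRRRR: Left { 0, 1, 2, 3, 13/4, 53/16 }, Right { 849/256, 425/128, 213/64, 107/32, 27/8, 7/2, 4 } gives simplest 1697/512
BBBBRRBRBRRRRB: Left { 0, 1, 2, 3, 13/4, 53/16, 1697/512 }, Right { 849/256, 425/128, 213/64, 107/32, 27/8, 7/2, 4 } gives simplest 3395/1024
BBBBRRBRBRRRRBR: Left { 0, 1, 2, 3, 13/4, 53/16, 1697/512 }, Right { 3395/1024, 849/256, 425/128, 213/64, 107/32, 27/8, 7/2, 4 } gives simplest 6789/2048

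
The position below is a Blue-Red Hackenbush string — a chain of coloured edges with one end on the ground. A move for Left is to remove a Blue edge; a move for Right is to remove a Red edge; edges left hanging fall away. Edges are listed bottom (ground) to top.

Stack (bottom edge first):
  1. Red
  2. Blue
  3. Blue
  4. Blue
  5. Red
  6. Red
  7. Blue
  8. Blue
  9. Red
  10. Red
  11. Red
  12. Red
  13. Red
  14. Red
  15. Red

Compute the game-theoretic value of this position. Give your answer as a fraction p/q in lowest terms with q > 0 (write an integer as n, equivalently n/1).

-3327/16384

v_1 [R]  L=[—]  R=[0]  — -1
v_2 [RB]  L=[-1]  R=[0]  — -1/2
v_3 [RBB]  L=[-1; -1/2]  R=[0]  — -1/4
v_4 [RBBB]  L=[-1; -1/2; -1/4]  R=[0]  — -1/8
v_5 [RBBBR]  L=[-1; -1/2; -1/4]  R=[-1/8; 0]  — -3/16
v_6 [RBBBRR]  L=[-1; -1/2; -1/4]  R=[-3/16; -1/8; 0]  — -7/32
v_7 [RBBBRRB]  L=[-1; -1/2; -1/4; -7/32]  R=[-3/16; -1/8; 0]  — -13/64
v_8 [RBBBRRBB]  L=[-1; -1/2; -1/4; -7/32; -13/64]  R=[-3/16; -1/8; 0]  — -25/128
v_9 [RBBBRRBBR]  L=[-1; -1/2; -1/4; -7/32; -13/64]  R=[-25/128; -3/16; -1/8; 0]  — -51/256
v_10 [RBBBRRBBRR]  L=[-1; -1/2; -1/4; -7/32; -13/64]  R=[-51/256; -25/128; -3/16; -1/8; 0]  — -103/512
v_11 [RBBBRRBBRRR]  L=[-1; -1/2; -1/4; -7/32; -13/64]  R=[-103/512; -51/256; -25/128; -3/16; -1/8; 0]  — -207/1024
v_12 [RBBBRRBBRRRR]  L=[-1; -1/2; -1/4; -7/32; -13/64]  R=[-207/1024; -103/512; -51/256; -25/128; -3/16; -1/8; 0]  — -415/2048
v_13 [RBBBRRBBRRRRR]  L=[-1; -1/2; -1/4; -7/32; -13/64]  R=[-415/2048; -207/1024; -103/512; -51/256; -25/128; -3/16; -1/8; 0]  — -831/4096
v_14 [RBBBRRBBRRRRRR]  L=[-1; -1/2; -1/4; -7/32; -13/64]  R=[-831/4096; -415/2048; -207/1024; -103/512; -51/256; -25/128; -3/16; -1/8; 0]  — -1663/8192
v_15 [RBBBRRBBRRRRRRR]  L=[-1; -1/2; -1/4; -7/32; -13/64]  R=[-1663/8192; -831/4096; -415/2048; -207/1024; -103/512; -51/256; -25/128; -3/16; -1/8; 0]  — -3327/16384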